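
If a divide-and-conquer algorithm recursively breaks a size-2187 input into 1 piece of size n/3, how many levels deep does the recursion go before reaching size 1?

For divide and conquer with division factor 3:

Problem sizes at each level:
Level 0: 2187
Level 1: 729
Level 2: 243
Level 3: 81
Level 4: 27
Level 5: 9
Level 6: 3
Level 7: 1

The root is level 0 and the size-1 base case is level 7 (the tree spans levels 0 through 7, i.e. 8 levels counting the root), so the depth is the number of divisions: log_3(2187) = 7

The recursion tree depth is log_3(2187) = 7. At each level, the problem size is divided by 3, so it takes 7 divisions to reduce to a base case of size 1. The algorithm makes 1 recursive call at each level.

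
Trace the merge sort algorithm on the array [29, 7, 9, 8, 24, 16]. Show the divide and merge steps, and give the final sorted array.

Merge sort trace:

Split: [29, 7, 9, 8, 24, 16] -> [29, 7, 9] and [8, 24, 16]
  Split: [29, 7, 9] -> [29] and [7, 9]
    Split: [7, 9] -> [7] and [9]
    Merge: [7] + [9] -> [7, 9]
  Merge: [29] + [7, 9] -> [7, 9, 29]
  Split: [8, 24, 16] -> [8] and [24, 16]
    Split: [24, 16] -> [24] and [16]
    Merge: [24] + [16] -> [16, 24]
  Merge: [8] + [16, 24] -> [8, 16, 24]
Merge: [7, 9, 29] + [8, 16, 24] -> [7, 8, 9, 16, 24, 29]

Final sorted array: [7, 8, 9, 16, 24, 29]

The merge sort proceeds by recursively splitting the array and merging sorted halves.
After all merges, the sorted array is [7, 8, 9, 16, 24, 29].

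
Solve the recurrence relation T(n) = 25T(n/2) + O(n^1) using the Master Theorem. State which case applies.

Master Theorem for T(n) = 25T(n/2) + O(n^1):

a = 25, b = 2, c = 1
log_b(a) = log_2(25) = 4.6439

Case 1: c = 1 < log_2(25) = 4.6439
T(n) = O(n^(log_2 25))

For T(n) = 25T(n/2) + O(n^1): log_2(25) = 4.6439. This is Case 1 of the Master Theorem (c < log_b(a), work dominated by leaves), giving O(n^(log_2 25)).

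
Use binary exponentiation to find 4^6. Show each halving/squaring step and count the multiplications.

Computing 4^6 by squaring (build up from 4^1; each line after the first costs one multiplication):

4^1 = 4
4^2 = (4^1)^2 = 4^2 = 16
4^3 = 4 * 4^2 = 4 * 16 = 64
4^6 = (4^3)^2 = 64^2 = 4096

Result: 4096
Multiplications needed: 3 (3 lines after 4^1)

4^6 = 4096. Using exponentiation by squaring, this requires 3 multiplications. The key idea: if the exponent is even, square the half-power; if odd, multiply by the base once.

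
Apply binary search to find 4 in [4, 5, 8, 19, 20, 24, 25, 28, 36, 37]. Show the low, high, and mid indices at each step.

Binary search for 4 in [4, 5, 8, 19, 20, 24, 25, 28, 36, 37]:

lo=0, hi=9, mid=4, arr[mid]=20 -> 20 > 4, search left half
lo=0, hi=3, mid=1, arr[mid]=5 -> 5 > 4, search left half
lo=0, hi=0, mid=0, arr[mid]=4 -> Found target at index 0!

Binary search finds 4 at index 0 after 3 comparisons. The search repeatedly halves the search space by comparing with the middle element.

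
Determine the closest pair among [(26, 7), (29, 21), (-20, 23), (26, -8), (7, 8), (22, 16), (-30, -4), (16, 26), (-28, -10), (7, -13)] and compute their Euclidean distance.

Computing all pairwise distances among 10 points:

d((26, 7), (29, 21)) = 14.3178
d((26, 7), (-20, 23)) = 48.7032
d((26, 7), (26, -8)) = 15.0
d((26, 7), (7, 8)) = 19.0263
d((26, 7), (22, 16)) = 9.8489
d((26, 7), (-30, -4)) = 57.0701
d((26, 7), (16, 26)) = 21.4709
d((26, 7), (-28, -10)) = 56.6127
d((26, 7), (7, -13)) = 27.5862
d((29, 21), (-20, 23)) = 49.0408
d((29, 21), (26, -8)) = 29.1548
d((29, 21), (7, 8)) = 25.5539
d((29, 21), (22, 16)) = 8.6023
d((29, 21), (-30, -4)) = 64.0781
d((29, 21), (16, 26)) = 13.9284
d((29, 21), (-28, -10)) = 64.8845
d((29, 21), (7, -13)) = 40.4969
d((-20, 23), (26, -8)) = 55.4707
d((-20, 23), (7, 8)) = 30.8869
d((-20, 23), (22, 16)) = 42.5793
d((-20, 23), (-30, -4)) = 28.7924
d((-20, 23), (16, 26)) = 36.1248
d((-20, 23), (-28, -10)) = 33.9559
d((-20, 23), (7, -13)) = 45.0
d((26, -8), (7, 8)) = 24.8395
d((26, -8), (22, 16)) = 24.3311
d((26, -8), (-30, -4)) = 56.1427
d((26, -8), (16, 26)) = 35.4401
d((26, -8), (-28, -10)) = 54.037
d((26, -8), (7, -13)) = 19.6469
d((7, 8), (22, 16)) = 17.0
d((7, 8), (-30, -4)) = 38.8973
d((7, 8), (16, 26)) = 20.1246
d((7, 8), (-28, -10)) = 39.3573
d((7, 8), (7, -13)) = 21.0
d((22, 16), (-30, -4)) = 55.7136
d((22, 16), (16, 26)) = 11.6619
d((22, 16), (-28, -10)) = 56.356
d((22, 16), (7, -13)) = 32.6497
d((-30, -4), (16, 26)) = 54.9181
d((-30, -4), (-28, -10)) = 6.3246 <-- minimum
d((-30, -4), (7, -13)) = 38.0789
d((16, 26), (-28, -10)) = 56.8507
d((16, 26), (7, -13)) = 40.025
d((-28, -10), (7, -13)) = 35.1283

Closest pair: (-30, -4) and (-28, -10) with distance 6.3246

The closest pair is (-30, -4) and (-28, -10) with Euclidean distance 6.3246. For 10 points, brute-force pairwise comparison is shown above. For large n, the divide-and-conquer algorithm (sort by x, recurse on halves, check the dividing strip) achieves O(n log n).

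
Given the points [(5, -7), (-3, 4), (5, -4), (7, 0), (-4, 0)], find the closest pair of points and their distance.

Computing all pairwise distances among 5 points:

d((5, -7), (-3, 4)) = 13.6015
d((5, -7), (5, -4)) = 3.0 <-- minimum
d((5, -7), (7, 0)) = 7.2801
d((5, -7), (-4, 0)) = 11.4018
d((-3, 4), (5, -4)) = 11.3137
d((-3, 4), (7, 0)) = 10.7703
d((-3, 4), (-4, 0)) = 4.1231
d((5, -4), (7, 0)) = 4.4721
d((5, -4), (-4, 0)) = 9.8489
d((7, 0), (-4, 0)) = 11.0

Closest pair: (5, -7) and (5, -4) with distance 3.0

The closest pair is (5, -7) and (5, -4) with Euclidean distance 3.0. For 5 points, brute-force pairwise comparison is shown above. For large n, the divide-and-conquer algorithm (sort by x, recurse on halves, check the dividing strip) achieves O(n log n).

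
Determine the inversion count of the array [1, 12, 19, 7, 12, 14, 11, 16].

Finding inversions in [1, 12, 19, 7, 12, 14, 11, 16]:

(1, 3): arr[1]=12 > arr[3]=7
(1, 6): arr[1]=12 > arr[6]=11
(2, 3): arr[2]=19 > arr[3]=7
(2, 4): arr[2]=19 > arr[4]=12
(2, 5): arr[2]=19 > arr[5]=14
(2, 6): arr[2]=19 > arr[6]=11
(2, 7): arr[2]=19 > arr[7]=16
(4, 6): arr[4]=12 > arr[6]=11
(5, 6): arr[5]=14 > arr[6]=11

Total inversions: 9

The array has 9 inversion(s): (1,3), (1,6), (2,3), (2,4), (2,5), (2,6), (2,7), (4,6), (5,6). Each pair (i,j) satisfies i < j and arr[i] > arr[j].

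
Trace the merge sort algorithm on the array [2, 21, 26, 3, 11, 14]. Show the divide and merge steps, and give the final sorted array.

Merge sort trace:

Split: [2, 21, 26, 3, 11, 14] -> [2, 21, 26] and [3, 11, 14]
  Split: [2, 21, 26] -> [2] and [21, 26]
    Split: [21, 26] -> [21] and [26]
    Merge: [21] + [26] -> [21, 26]
  Merge: [2] + [21, 26] -> [2, 21, 26]
  Split: [3, 11, 14] -> [3] and [11, 14]
    Split: [11, 14] -> [11] and [14]
    Merge: [11] + [14] -> [11, 14]
  Merge: [3] + [11, 14] -> [3, 11, 14]
Merge: [2, 21, 26] + [3, 11, 14] -> [2, 3, 11, 14, 21, 26]

Final sorted array: [2, 3, 11, 14, 21, 26]

The merge sort proceeds by recursively splitting the array and merging sorted halves.
After all merges, the sorted array is [2, 3, 11, 14, 21, 26].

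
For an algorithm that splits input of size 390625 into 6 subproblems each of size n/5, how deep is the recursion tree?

For divide and conquer with division factor 5:

Problem sizes at each level:
Level 0: 390625
Level 1: 78125
Level 2: 15625
Level 3: 3125
Level 4: 625
Level 5: 125
Level 6: 25
Level 7: 5
Level 8: 1

The root is level 0 and the size-1 base case is level 8 (the tree spans levels 0 through 8, i.e. 9 levels counting the root), so the depth is the number of divisions: log_5(390625) = 8

The recursion tree depth is log_5(390625) = 8. At each level, the problem size is divided by 5, so it takes 8 divisions to reduce to a base case of size 1. The algorithm makes 6 recursive calls at each level.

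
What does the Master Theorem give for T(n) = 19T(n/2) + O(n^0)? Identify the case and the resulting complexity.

Master Theorem for T(n) = 19T(n/2) + O(n^0):

a = 19, b = 2, c = 0
log_b(a) = log_2(19) = 4.2479

Case 1: c = 0 < log_2(19) = 4.2479
T(n) = O(n^(log_2 19))

For T(n) = 19T(n/2) + O(n^0): log_2(19) = 4.2479. This is Case 1 of the Master Theorem (c < log_b(a), work dominated by leaves), giving O(n^(log_2 19)).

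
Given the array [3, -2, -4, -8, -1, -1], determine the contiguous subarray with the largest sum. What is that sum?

Using Kadane's algorithm on [3, -2, -4, -8, -1, -1]:

Scanning through the array:
Position 1 (value -2): max_ending_here = 1, max_so_far = 3
Position 2 (value -4): max_ending_here = -3, max_so_far = 3
Position 3 (value -8): max_ending_here = -8, max_so_far = 3
Position 4 (value -1): max_ending_here = -1, max_so_far = 3
Position 5 (value -1): max_ending_here = -1, max_so_far = 3

Maximum subarray: [3]
Maximum sum: 3

The maximum subarray is [3] with sum 3. This subarray runs from index 0 to index 0.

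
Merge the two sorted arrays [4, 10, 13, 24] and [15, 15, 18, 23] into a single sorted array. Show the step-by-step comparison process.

Merging process:

Compare 4 vs 15: take 4 from left. Merged: [4]
Compare 10 vs 15: take 10 from left. Merged: [4, 10]
Compare 13 vs 15: take 13 from left. Merged: [4, 10, 13]
Compare 24 vs 15: take 15 from right. Merged: [4, 10, 13, 15]
Compare 24 vs 15: take 15 from right. Merged: [4, 10, 13, 15, 15]
Compare 24 vs 18: take 18 from right. Merged: [4, 10, 13, 15, 15, 18]
Compare 24 vs 23: take 23 from right. Merged: [4, 10, 13, 15, 15, 18, 23]
Append remaining from left: [24]. Merged: [4, 10, 13, 15, 15, 18, 23, 24]

Final merged array: [4, 10, 13, 15, 15, 18, 23, 24]
Total comparisons: 7

The merged array is [4, 10, 13, 15, 15, 18, 23, 24], requiring 7 comparisons. The merge step runs in O(n) time where n is the total number of elements.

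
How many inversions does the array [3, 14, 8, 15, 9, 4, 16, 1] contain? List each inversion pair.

Finding inversions in [3, 14, 8, 15, 9, 4, 16, 1]:

(0, 7): arr[0]=3 > arr[7]=1
(1, 2): arr[1]=14 > arr[2]=8
(1, 4): arr[1]=14 > arr[4]=9
(1, 5): arr[1]=14 > arr[5]=4
(1, 7): arr[1]=14 > arr[7]=1
(2, 5): arr[2]=8 > arr[5]=4
(2, 7): arr[2]=8 > arr[7]=1
(3, 4): arr[3]=15 > arr[4]=9
(3, 5): arr[3]=15 > arr[5]=4
(3, 7): arr[3]=15 > arr[7]=1
(4, 5): arr[4]=9 > arr[5]=4
(4, 7): arr[4]=9 > arr[7]=1
(5, 7): arr[5]=4 > arr[7]=1
(6, 7): arr[6]=16 > arr[7]=1

Total inversions: 14

The array has 14 inversion(s): (0,7), (1,2), (1,4), (1,5), (1,7), (2,5), (2,7), (3,4), (3,5), (3,7), (4,5), (4,7), (5,7), (6,7). Each pair (i,j) satisfies i < j and arr[i] > arr[j].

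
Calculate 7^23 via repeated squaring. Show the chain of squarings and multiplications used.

Computing 7^23 by squaring (build up from 7^1; each line after the first costs one multiplication):

7^1 = 7
7^2 = (7^1)^2 = 7^2 = 49
7^4 = (7^2)^2 = 49^2 = 2401
7^5 = 7 * 7^4 = 7 * 2401 = 16807
7^10 = (7^5)^2 = 16807^2 = 282475249
7^11 = 7 * 7^10 = 7 * 282475249 = 1977326743
7^22 = (7^11)^2 = 1977326743^2 = 3909821048582988049
7^23 = 7 * 7^22 = 7 * 3909821048582988049 = 27368747340080916343

Result: 27368747340080916343
Multiplications needed: 7 (7 lines after 7^1)

7^23 = 27368747340080916343. Using exponentiation by squaring, this requires 7 multiplications. The key idea: if the exponent is even, square the half-power; if odd, multiply by the base once.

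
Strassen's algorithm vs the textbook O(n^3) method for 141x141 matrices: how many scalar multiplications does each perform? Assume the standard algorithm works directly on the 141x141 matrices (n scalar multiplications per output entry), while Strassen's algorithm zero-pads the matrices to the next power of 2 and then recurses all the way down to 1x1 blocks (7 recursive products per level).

Matrix multiplication for 141x141 matrices:

Strassen's algorithm requires power-of-2 dimensions. Pad 141x141 to 256x256 (next power of 2).

Standard algorithm: 141^3 = 2803221 multiplications
Strassen's algorithm: 7^(log2(256)) = 7^8 = 5764801 multiplications
Difference: 2803221 - 5764801 = -2961580 (Strassen uses MORE here due to padding overhead — for small or just-over-power-of-2 n, padding can outweigh the per-level savings)

Standard: 2803221 multiplications (141^3). Strassen: 5764801 multiplications (7^8, after padding to 256x256). Strassen reduces 8 recursive multiplications to 7 at each level.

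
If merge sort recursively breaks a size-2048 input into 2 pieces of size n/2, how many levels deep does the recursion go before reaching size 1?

For divide and conquer with division factor 2:

Problem sizes at each level:
Level 0: 2048
Level 1: 1024
Level 2: 512
Level 3: 256
Level 4: 128
Level 5: 64
Level 6: 32
Level 7: 16
Level 8: 8
Level 9: 4
Level 10: 2
Level 11: 1

The root is level 0 and the size-1 base case is level 11 (the tree spans levels 0 through 11, i.e. 12 levels counting the root), so the depth is the number of divisions: log_2(2048) = 11

The recursion tree depth is log_2(2048) = 11. At each level, the problem size is divided by 2, so it takes 11 divisions to reduce to a base case of size 1. The algorithm makes 2 recursive calls at each level.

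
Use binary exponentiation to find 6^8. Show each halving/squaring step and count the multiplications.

Computing 6^8 by squaring (build up from 6^1; each line after the first costs one multiplication):

6^1 = 6
6^2 = (6^1)^2 = 6^2 = 36
6^4 = (6^2)^2 = 36^2 = 1296
6^8 = (6^4)^2 = 1296^2 = 1679616

Result: 1679616
Multiplications needed: 3 (3 lines after 6^1)

6^8 = 1679616. Using exponentiation by squaring, this requires 3 multiplications. The key idea: if the exponent is even, square the half-power; if odd, multiply by the base once.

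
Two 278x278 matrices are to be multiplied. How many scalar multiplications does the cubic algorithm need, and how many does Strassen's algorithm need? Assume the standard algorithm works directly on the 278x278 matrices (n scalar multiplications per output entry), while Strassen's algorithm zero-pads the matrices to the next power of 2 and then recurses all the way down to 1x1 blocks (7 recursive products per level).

Matrix multiplication for 278x278 matrices:

Strassen's algorithm requires power-of-2 dimensions. Pad 278x278 to 512x512 (next power of 2).

Standard algorithm: 278^3 = 21484952 multiplications
Strassen's algorithm: 7^(log2(512)) = 7^9 = 40353607 multiplications
Difference: 21484952 - 40353607 = -18868655 (Strassen uses MORE here due to padding overhead — for small or just-over-power-of-2 n, padding can outweigh the per-level savings)

Standard: 21484952 multiplications (278^3). Strassen: 40353607 multiplications (7^9, after padding to 512x512). Strassen reduces 8 recursive multiplications to 7 at each level.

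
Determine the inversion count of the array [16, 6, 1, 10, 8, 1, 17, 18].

Finding inversions in [16, 6, 1, 10, 8, 1, 17, 18]:

(0, 1): arr[0]=16 > arr[1]=6
(0, 2): arr[0]=16 > arr[2]=1
(0, 3): arr[0]=16 > arr[3]=10
(0, 4): arr[0]=16 > arr[4]=8
(0, 5): arr[0]=16 > arr[5]=1
(1, 2): arr[1]=6 > arr[2]=1
(1, 5): arr[1]=6 > arr[5]=1
(3, 4): arr[3]=10 > arr[4]=8
(3, 5): arr[3]=10 > arr[5]=1
(4, 5): arr[4]=8 > arr[5]=1

Total inversions: 10

The array has 10 inversion(s): (0,1), (0,2), (0,3), (0,4), (0,5), (1,2), (1,5), (3,4), (3,5), (4,5). Each pair (i,j) satisfies i < j and arr[i] > arr[j].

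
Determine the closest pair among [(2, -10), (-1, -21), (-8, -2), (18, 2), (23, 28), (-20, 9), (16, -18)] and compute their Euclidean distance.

Computing all pairwise distances among 7 points:

d((2, -10), (-1, -21)) = 11.4018 <-- minimum
d((2, -10), (-8, -2)) = 12.8062
d((2, -10), (18, 2)) = 20.0
d((2, -10), (23, 28)) = 43.4166
d((2, -10), (-20, 9)) = 29.0689
d((2, -10), (16, -18)) = 16.1245
d((-1, -21), (-8, -2)) = 20.2485
d((-1, -21), (18, 2)) = 29.8329
d((-1, -21), (23, 28)) = 54.5619
d((-1, -21), (-20, 9)) = 35.5106
d((-1, -21), (16, -18)) = 17.2627
d((-8, -2), (18, 2)) = 26.3059
d((-8, -2), (23, 28)) = 43.1393
d((-8, -2), (-20, 9)) = 16.2788
d((-8, -2), (16, -18)) = 28.8444
d((18, 2), (23, 28)) = 26.4764
d((18, 2), (-20, 9)) = 38.6394
d((18, 2), (16, -18)) = 20.0998
d((23, 28), (-20, 9)) = 47.0106
d((23, 28), (16, -18)) = 46.5296
d((-20, 9), (16, -18)) = 45.0

Closest pair: (2, -10) and (-1, -21) with distance 11.4018

The closest pair is (2, -10) and (-1, -21) with Euclidean distance 11.4018. For 7 points, brute-force pairwise comparison is shown above. For large n, the divide-and-conquer algorithm (sort by x, recurse on halves, check the dividing strip) achieves O(n log n).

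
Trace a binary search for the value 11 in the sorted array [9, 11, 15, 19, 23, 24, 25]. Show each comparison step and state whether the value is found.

Binary search for 11 in [9, 11, 15, 19, 23, 24, 25]:

lo=0, hi=6, mid=3, arr[mid]=19 -> 19 > 11, search left half
lo=0, hi=2, mid=1, arr[mid]=11 -> Found target at index 1!

Binary search finds 11 at index 1 after 2 comparisons. The search repeatedly halves the search space by comparing with the middle element.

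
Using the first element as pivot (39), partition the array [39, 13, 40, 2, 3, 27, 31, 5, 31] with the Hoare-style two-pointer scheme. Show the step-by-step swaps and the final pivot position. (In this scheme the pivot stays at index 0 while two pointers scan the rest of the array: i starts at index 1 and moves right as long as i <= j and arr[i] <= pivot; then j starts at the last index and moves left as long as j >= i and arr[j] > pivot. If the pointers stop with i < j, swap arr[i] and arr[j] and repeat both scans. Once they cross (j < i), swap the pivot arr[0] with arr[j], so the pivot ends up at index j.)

Hoare-style two-pointer partition with pivot = 39:

Initial array: [39, 13, 40, 2, 3, 27, 31, 5, 31]

Pointers start at i = 1, j = 8.
i stops at index 2 (arr[2]=40 > 39), j stops at index 8 (arr[8]=31 <= 39): swap arr[2] and arr[8], array becomes [39, 13, 31, 2, 3, 27, 31, 5, 40]
i ends at 8, j ends at 7: the pointers have crossed (j < i), so scanning stops.

Swap pivot arr[0] with arr[7] to place pivot at position 7: [5, 13, 31, 2, 3, 27, 31, 39, 40]
Pivot position: 7

After partitioning with pivot 39, the array becomes [5, 13, 31, 2, 3, 27, 31, 39, 40]. The pivot is placed at index 7. All elements to the left of the pivot are <= 39, and all elements to the right are > 39.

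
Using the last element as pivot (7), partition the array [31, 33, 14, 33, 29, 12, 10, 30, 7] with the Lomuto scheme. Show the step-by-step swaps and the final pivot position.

Lomuto partition with pivot = 7:

Initial array: [31, 33, 14, 33, 29, 12, 10, 30, 7]

arr[0]=31 > 7: no swap
arr[1]=33 > 7: no swap
arr[2]=14 > 7: no swap
arr[3]=33 > 7: no swap
arr[4]=29 > 7: no swap
arr[5]=12 > 7: no swap
arr[6]=10 > 7: no swap
arr[7]=30 > 7: no swap

Place pivot at position 0: [7, 33, 14, 33, 29, 12, 10, 30, 31]
Pivot position: 0

After partitioning with pivot 7, the array becomes [7, 33, 14, 33, 29, 12, 10, 30, 31]. The pivot is placed at index 0. All elements to the left of the pivot are <= 7, and all elements to the right are > 7.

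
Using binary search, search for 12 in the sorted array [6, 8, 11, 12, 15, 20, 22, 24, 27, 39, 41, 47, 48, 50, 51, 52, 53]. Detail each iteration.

Binary search for 12 in [6, 8, 11, 12, 15, 20, 22, 24, 27, 39, 41, 47, 48, 50, 51, 52, 53]:

lo=0, hi=16, mid=8, arr[mid]=27 -> 27 > 12, search left half
lo=0, hi=7, mid=3, arr[mid]=12 -> Found target at index 3!

Binary search finds 12 at index 3 after 2 comparisons. The search repeatedly halves the search space by comparing with the middle element.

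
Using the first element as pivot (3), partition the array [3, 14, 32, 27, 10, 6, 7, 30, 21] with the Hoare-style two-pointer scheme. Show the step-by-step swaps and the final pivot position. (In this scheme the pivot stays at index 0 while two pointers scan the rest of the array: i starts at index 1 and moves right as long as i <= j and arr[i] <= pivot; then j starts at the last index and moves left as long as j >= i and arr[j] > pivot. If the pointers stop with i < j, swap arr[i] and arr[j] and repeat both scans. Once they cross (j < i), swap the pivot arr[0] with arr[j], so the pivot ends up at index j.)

Hoare-style two-pointer partition with pivot = 3:

Initial array: [3, 14, 32, 27, 10, 6, 7, 30, 21]

Pointers start at i = 1, j = 8.
i ends at 1, j ends at 0: the pointers have crossed (j < i), so scanning stops.

j = 0, so swapping arr[0] with arr[j] leaves the pivot at position 0: [3, 14, 32, 27, 10, 6, 7, 30, 21]
Pivot position: 0

After partitioning with pivot 3, the array becomes [3, 14, 32, 27, 10, 6, 7, 30, 21]. The pivot is placed at index 0. All elements to the left of the pivot are <= 3, and all elements to the right are > 3.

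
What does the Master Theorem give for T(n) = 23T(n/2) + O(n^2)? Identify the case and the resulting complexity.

Master Theorem for T(n) = 23T(n/2) + O(n^2):

a = 23, b = 2, c = 2
log_b(a) = log_2(23) = 4.5236

Case 1: c = 2 < log_2(23) = 4.5236
T(n) = O(n^(log_2 23))

For T(n) = 23T(n/2) + O(n^2): log_2(23) = 4.5236. This is Case 1 of the Master Theorem (c < log_b(a), work dominated by leaves), giving O(n^(log_2 23)).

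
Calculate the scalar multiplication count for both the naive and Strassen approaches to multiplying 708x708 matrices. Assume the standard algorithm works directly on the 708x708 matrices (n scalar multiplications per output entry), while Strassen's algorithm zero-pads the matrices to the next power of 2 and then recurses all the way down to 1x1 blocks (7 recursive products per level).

Matrix multiplication for 708x708 matrices:

Strassen's algorithm requires power-of-2 dimensions. Pad 708x708 to 1024x1024 (next power of 2).

Standard algorithm: 708^3 = 354894912 multiplications
Strassen's algorithm: 7^(log2(1024)) = 7^10 = 282475249 multiplications
Savings: 354894912 - 282475249 = 72419663 multiplications

Standard: 354894912 multiplications (708^3). Strassen: 282475249 multiplications (7^10, after padding to 1024x1024). Strassen reduces 8 recursive multiplications to 7 at each level.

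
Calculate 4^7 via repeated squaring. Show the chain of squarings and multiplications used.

Computing 4^7 by squaring (build up from 4^1; each line after the first costs one multiplication):

4^1 = 4
4^2 = (4^1)^2 = 4^2 = 16
4^3 = 4 * 4^2 = 4 * 16 = 64
4^6 = (4^3)^2 = 64^2 = 4096
4^7 = 4 * 4^6 = 4 * 4096 = 16384

Result: 16384
Multiplications needed: 4 (4 lines after 4^1)

4^7 = 16384. Using exponentiation by squaring, this requires 4 multiplications. The key idea: if the exponent is even, square the half-power; if odd, multiply by the base once.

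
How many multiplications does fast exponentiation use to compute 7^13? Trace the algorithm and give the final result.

Computing 7^13 by squaring (build up from 7^1; each line after the first costs one multiplication):

7^1 = 7
7^2 = (7^1)^2 = 7^2 = 49
7^3 = 7 * 7^2 = 7 * 49 = 343
7^6 = (7^3)^2 = 343^2 = 117649
7^12 = (7^6)^2 = 117649^2 = 13841287201
7^13 = 7 * 7^12 = 7 * 13841287201 = 96889010407

Result: 96889010407
Multiplications needed: 5 (5 lines after 7^1)

7^13 = 96889010407. Using exponentiation by squaring, this requires 5 multiplications. The key idea: if the exponent is even, square the half-power; if odd, multiply by the base once.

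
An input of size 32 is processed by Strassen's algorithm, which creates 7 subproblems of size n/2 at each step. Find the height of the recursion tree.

For divide and conquer with division factor 2:

Problem sizes at each level:
Level 0: 32
Level 1: 16
Level 2: 8
Level 3: 4
Level 4: 2
Level 5: 1

The root is level 0 and the size-1 base case is level 5 (the tree spans levels 0 through 5, i.e. 6 levels counting the root), so the depth is the number of divisions: log_2(32) = 5

The recursion tree depth is log_2(32) = 5. At each level, the problem size is divided by 2, so it takes 5 divisions to reduce to a base case of size 1. The algorithm makes 7 recursive calls at each level.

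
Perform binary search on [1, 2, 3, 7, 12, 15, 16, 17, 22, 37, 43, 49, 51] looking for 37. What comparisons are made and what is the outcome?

Binary search for 37 in [1, 2, 3, 7, 12, 15, 16, 17, 22, 37, 43, 49, 51]:

lo=0, hi=12, mid=6, arr[mid]=16 -> 16 < 37, search right half
lo=7, hi=12, mid=9, arr[mid]=37 -> Found target at index 9!

Binary search finds 37 at index 9 after 2 comparisons. The search repeatedly halves the search space by comparing with the middle element.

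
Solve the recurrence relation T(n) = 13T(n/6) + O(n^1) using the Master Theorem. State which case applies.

Master Theorem for T(n) = 13T(n/6) + O(n^1):

a = 13, b = 6, c = 1
log_b(a) = log_6(13) = 1.4315

Case 1: c = 1 < log_6(13) = 1.4315
T(n) = O(n^(log_6 13))

For T(n) = 13T(n/6) + O(n^1): log_6(13) = 1.4315. This is Case 1 of the Master Theorem (c < log_b(a), work dominated by leaves), giving O(n^(log_6 13)).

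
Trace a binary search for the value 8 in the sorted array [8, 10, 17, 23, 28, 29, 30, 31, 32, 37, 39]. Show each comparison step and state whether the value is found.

Binary search for 8 in [8, 10, 17, 23, 28, 29, 30, 31, 32, 37, 39]:

lo=0, hi=10, mid=5, arr[mid]=29 -> 29 > 8, search left half
lo=0, hi=4, mid=2, arr[mid]=17 -> 17 > 8, search left half
lo=0, hi=1, mid=0, arr[mid]=8 -> Found target at index 0!

Binary search finds 8 at index 0 after 3 comparisons. The search repeatedly halves the search space by comparing with the middle element.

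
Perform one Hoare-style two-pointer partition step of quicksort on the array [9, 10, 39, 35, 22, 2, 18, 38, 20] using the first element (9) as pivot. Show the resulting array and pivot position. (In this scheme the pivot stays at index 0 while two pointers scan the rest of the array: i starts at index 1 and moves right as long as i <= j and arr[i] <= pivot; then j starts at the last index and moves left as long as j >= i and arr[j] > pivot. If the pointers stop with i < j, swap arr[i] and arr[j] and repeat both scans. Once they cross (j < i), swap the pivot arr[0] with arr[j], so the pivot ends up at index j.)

Hoare-style two-pointer partition with pivot = 9:

Initial array: [9, 10, 39, 35, 22, 2, 18, 38, 20]

Pointers start at i = 1, j = 8.
i stops at index 1 (arr[1]=10 > 9), j stops at index 5 (arr[5]=2 <= 9): swap arr[1] and arr[5], array becomes [9, 2, 39, 35, 22, 10, 18, 38, 20]
i ends at 2, j ends at 1: the pointers have crossed (j < i), so scanning stops.

Swap pivot arr[0] with arr[1] to place pivot at position 1: [2, 9, 39, 35, 22, 10, 18, 38, 20]
Pivot position: 1

After partitioning with pivot 9, the array becomes [2, 9, 39, 35, 22, 10, 18, 38, 20]. The pivot is placed at index 1. All elements to the left of the pivot are <= 9, and all elements to the right are > 9.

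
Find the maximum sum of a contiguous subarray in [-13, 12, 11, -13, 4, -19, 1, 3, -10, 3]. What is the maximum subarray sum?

Using Kadane's algorithm on [-13, 12, 11, -13, 4, -19, 1, 3, -10, 3]:

Scanning through the array:
Position 1 (value 12): max_ending_here = 12, max_so_far = 12
Position 2 (value 11): max_ending_here = 23, max_so_far = 23
Position 3 (value -13): max_ending_here = 10, max_so_far = 23
Position 4 (value 4): max_ending_here = 14, max_so_far = 23
Position 5 (value -19): max_ending_here = -5, max_so_far = 23
Position 6 (value 1): max_ending_here = 1, max_so_far = 23
Position 7 (value 3): max_ending_here = 4, max_so_far = 23
Position 8 (value -10): max_ending_here = -6, max_so_far = 23
Position 9 (value 3): max_ending_here = 3, max_so_far = 23

Maximum subarray: [12, 11]
Maximum sum: 23

The maximum subarray is [12, 11] with sum 23. This subarray runs from index 1 to index 2.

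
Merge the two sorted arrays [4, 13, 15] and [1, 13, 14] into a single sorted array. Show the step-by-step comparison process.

Merging process:

Compare 4 vs 1: take 1 from right. Merged: [1]
Compare 4 vs 13: take 4 from left. Merged: [1, 4]
Compare 13 vs 13: take 13 from left. Merged: [1, 4, 13]
Compare 15 vs 13: take 13 from right. Merged: [1, 4, 13, 13]
Compare 15 vs 14: take 14 from right. Merged: [1, 4, 13, 13, 14]
Append remaining from left: [15]. Merged: [1, 4, 13, 13, 14, 15]

Final merged array: [1, 4, 13, 13, 14, 15]
Total comparisons: 5

The merged array is [1, 4, 13, 13, 14, 15], requiring 5 comparisons. The merge step runs in O(n) time where n is the total number of elements.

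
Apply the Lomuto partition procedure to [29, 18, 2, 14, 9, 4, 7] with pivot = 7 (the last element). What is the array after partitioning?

Lomuto partition with pivot = 7:

Initial array: [29, 18, 2, 14, 9, 4, 7]

arr[0]=29 > 7: no swap
arr[1]=18 > 7: no swap
arr[2]=2 <= 7: swap with position 0, array becomes [2, 18, 29, 14, 9, 4, 7]
arr[3]=14 > 7: no swap
arr[4]=9 > 7: no swap
arr[5]=4 <= 7: swap with position 1, array becomes [2, 4, 29, 14, 9, 18, 7]

Place pivot at position 2: [2, 4, 7, 14, 9, 18, 29]
Pivot position: 2

After partitioning with pivot 7, the array becomes [2, 4, 7, 14, 9, 18, 29]. The pivot is placed at index 2. All elements to the left of the pivot are <= 7, and all elements to the right are > 7.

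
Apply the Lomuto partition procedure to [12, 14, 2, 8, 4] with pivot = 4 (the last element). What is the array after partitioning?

Lomuto partition with pivot = 4:

Initial array: [12, 14, 2, 8, 4]

arr[0]=12 > 4: no swap
arr[1]=14 > 4: no swap
arr[2]=2 <= 4: swap with position 0, array becomes [2, 14, 12, 8, 4]
arr[3]=8 > 4: no swap

Place pivot at position 1: [2, 4, 12, 8, 14]
Pivot position: 1

After partitioning with pivot 4, the array becomes [2, 4, 12, 8, 14]. The pivot is placed at index 1. All elements to the left of the pivot are <= 4, and all elements to the right are > 4.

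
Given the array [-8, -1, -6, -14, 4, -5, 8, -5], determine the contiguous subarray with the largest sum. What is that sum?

Using Kadane's algorithm on [-8, -1, -6, -14, 4, -5, 8, -5]:

Scanning through the array:
Position 1 (value -1): max_ending_here = -1, max_so_far = -1
Position 2 (value -6): max_ending_here = -6, max_so_far = -1
Position 3 (value -14): max_ending_here = -14, max_so_far = -1
Position 4 (value 4): max_ending_here = 4, max_so_far = 4
Position 5 (value -5): max_ending_here = -1, max_so_far = 4
Position 6 (value 8): max_ending_here = 8, max_so_far = 8
Position 7 (value -5): max_ending_here = 3, max_so_far = 8

Maximum subarray: [8]
Maximum sum: 8

The maximum subarray is [8] with sum 8. This subarray runs from index 6 to index 6.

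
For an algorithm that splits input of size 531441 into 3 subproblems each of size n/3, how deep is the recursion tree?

For divide and conquer with division factor 3:

Problem sizes at each level:
Level 0: 531441
Level 1: 177147
Level 2: 59049
Level 3: 19683
Level 4: 6561
Level 5: 2187
Level 6: 729
Level 7: 243
Level 8: 81
Level 9: 27
Level 10: 9
Level 11: 3
Level 12: 1

The root is level 0 and the size-1 base case is level 12 (the tree spans levels 0 through 12, i.e. 13 levels counting the root), so the depth is the number of divisions: log_3(531441) = 12

The recursion tree depth is log_3(531441) = 12. At each level, the problem size is divided by 3, so it takes 12 divisions to reduce to a base case of size 1. The algorithm makes 3 recursive calls at each level.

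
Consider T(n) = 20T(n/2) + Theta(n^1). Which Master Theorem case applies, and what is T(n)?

Master Theorem for T(n) = 20T(n/2) + O(n^1):

a = 20, b = 2, c = 1
log_b(a) = log_2(20) = 4.3219

Case 1: c = 1 < log_2(20) = 4.3219
T(n) = O(n^(log_2 20))

For T(n) = 20T(n/2) + O(n^1): log_2(20) = 4.3219. This is Case 1 of the Master Theorem (c < log_b(a), work dominated by leaves), giving O(n^(log_2 20)).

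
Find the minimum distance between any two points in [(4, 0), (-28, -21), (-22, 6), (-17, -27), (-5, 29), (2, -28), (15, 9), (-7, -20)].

Computing all pairwise distances among 8 points:

d((4, 0), (-28, -21)) = 38.2753
d((4, 0), (-22, 6)) = 26.6833
d((4, 0), (-17, -27)) = 34.2053
d((4, 0), (-5, 29)) = 30.3645
d((4, 0), (2, -28)) = 28.0713
d((4, 0), (15, 9)) = 14.2127
d((4, 0), (-7, -20)) = 22.8254
d((-28, -21), (-22, 6)) = 27.6586
d((-28, -21), (-17, -27)) = 12.53
d((-28, -21), (-5, 29)) = 55.0364
d((-28, -21), (2, -28)) = 30.8058
d((-28, -21), (15, 9)) = 52.4309
d((-28, -21), (-7, -20)) = 21.0238
d((-22, 6), (-17, -27)) = 33.3766
d((-22, 6), (-5, 29)) = 28.6007
d((-22, 6), (2, -28)) = 41.6173
d((-22, 6), (15, 9)) = 37.1214
d((-22, 6), (-7, -20)) = 30.0167
d((-17, -27), (-5, 29)) = 57.2713
d((-17, -27), (2, -28)) = 19.0263
d((-17, -27), (15, 9)) = 48.1664
d((-17, -27), (-7, -20)) = 12.2066
d((-5, 29), (2, -28)) = 57.4282
d((-5, 29), (15, 9)) = 28.2843
d((-5, 29), (-7, -20)) = 49.0408
d((2, -28), (15, 9)) = 39.2173
d((2, -28), (-7, -20)) = 12.0416 <-- minimum
d((15, 9), (-7, -20)) = 36.4005

Closest pair: (2, -28) and (-7, -20) with distance 12.0416

The closest pair is (2, -28) and (-7, -20) with Euclidean distance 12.0416. For 8 points, brute-force pairwise comparison is shown above. For large n, the divide-and-conquer algorithm (sort by x, recurse on halves, check the dividing strip) achieves O(n log n).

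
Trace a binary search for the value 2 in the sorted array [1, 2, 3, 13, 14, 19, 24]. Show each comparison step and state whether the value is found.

Binary search for 2 in [1, 2, 3, 13, 14, 19, 24]:

lo=0, hi=6, mid=3, arr[mid]=13 -> 13 > 2, search left half
lo=0, hi=2, mid=1, arr[mid]=2 -> Found target at index 1!

Binary search finds 2 at index 1 after 2 comparisons. The search repeatedly halves the search space by comparing with the middle element.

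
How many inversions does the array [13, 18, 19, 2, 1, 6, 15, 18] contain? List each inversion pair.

Finding inversions in [13, 18, 19, 2, 1, 6, 15, 18]:

(0, 3): arr[0]=13 > arr[3]=2
(0, 4): arr[0]=13 > arr[4]=1
(0, 5): arr[0]=13 > arr[5]=6
(1, 3): arr[1]=18 > arr[3]=2
(1, 4): arr[1]=18 > arr[4]=1
(1, 5): arr[1]=18 > arr[5]=6
(1, 6): arr[1]=18 > arr[6]=15
(2, 3): arr[2]=19 > arr[3]=2
(2, 4): arr[2]=19 > arr[4]=1
(2, 5): arr[2]=19 > arr[5]=6
(2, 6): arr[2]=19 > arr[6]=15
(2, 7): arr[2]=19 > arr[7]=18
(3, 4): arr[3]=2 > arr[4]=1

Total inversions: 13

The array has 13 inversion(s): (0,3), (0,4), (0,5), (1,3), (1,4), (1,5), (1,6), (2,3), (2,4), (2,5), (2,6), (2,7), (3,4). Each pair (i,j) satisfies i < j and arr[i] > arr[j].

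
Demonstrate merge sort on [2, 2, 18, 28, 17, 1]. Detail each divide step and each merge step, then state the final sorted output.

Merge sort trace:

Split: [2, 2, 18, 28, 17, 1] -> [2, 2, 18] and [28, 17, 1]
  Split: [2, 2, 18] -> [2] and [2, 18]
    Split: [2, 18] -> [2] and [18]
    Merge: [2] + [18] -> [2, 18]
  Merge: [2] + [2, 18] -> [2, 2, 18]
  Split: [28, 17, 1] -> [28] and [17, 1]
    Split: [17, 1] -> [17] and [1]
    Merge: [17] + [1] -> [1, 17]
  Merge: [28] + [1, 17] -> [1, 17, 28]
Merge: [2, 2, 18] + [1, 17, 28] -> [1, 2, 2, 17, 18, 28]

Final sorted array: [1, 2, 2, 17, 18, 28]

The merge sort proceeds by recursively splitting the array and merging sorted halves.
After all merges, the sorted array is [1, 2, 2, 17, 18, 28].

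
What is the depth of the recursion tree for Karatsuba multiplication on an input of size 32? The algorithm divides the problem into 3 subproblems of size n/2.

For divide and conquer with division factor 2:

Problem sizes at each level:
Level 0: 32
Level 1: 16
Level 2: 8
Level 3: 4
Level 4: 2
Level 5: 1

The root is level 0 and the size-1 base case is level 5 (the tree spans levels 0 through 5, i.e. 6 levels counting the root), so the depth is the number of divisions: log_2(32) = 5

The recursion tree depth is log_2(32) = 5. At each level, the problem size is divided by 2, so it takes 5 divisions to reduce to a base case of size 1. The algorithm makes 3 recursive calls at each level.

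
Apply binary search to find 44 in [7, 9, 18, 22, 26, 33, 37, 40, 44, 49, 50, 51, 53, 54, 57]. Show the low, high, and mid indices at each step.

Binary search for 44 in [7, 9, 18, 22, 26, 33, 37, 40, 44, 49, 50, 51, 53, 54, 57]:

lo=0, hi=14, mid=7, arr[mid]=40 -> 40 < 44, search right half
lo=8, hi=14, mid=11, arr[mid]=51 -> 51 > 44, search left half
lo=8, hi=10, mid=9, arr[mid]=49 -> 49 > 44, search left half
lo=8, hi=8, mid=8, arr[mid]=44 -> Found target at index 8!

Binary search finds 44 at index 8 after 4 comparisons. The search repeatedly halves the search space by comparing with the middle element.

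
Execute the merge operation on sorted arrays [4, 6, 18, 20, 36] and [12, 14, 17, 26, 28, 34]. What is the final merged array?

Merging process:

Compare 4 vs 12: take 4 from left. Merged: [4]
Compare 6 vs 12: take 6 from left. Merged: [4, 6]
Compare 18 vs 12: take 12 from right. Merged: [4, 6, 12]
Compare 18 vs 14: take 14 from right. Merged: [4, 6, 12, 14]
Compare 18 vs 17: take 17 from right. Merged: [4, 6, 12, 14, 17]
Compare 18 vs 26: take 18 from left. Merged: [4, 6, 12, 14, 17, 18]
Compare 20 vs 26: take 20 from left. Merged: [4, 6, 12, 14, 17, 18, 20]
Compare 36 vs 26: take 26 from right. Merged: [4, 6, 12, 14, 17, 18, 20, 26]
Compare 36 vs 28: take 28 from right. Merged: [4, 6, 12, 14, 17, 18, 20, 26, 28]
Compare 36 vs 34: take 34 from right. Merged: [4, 6, 12, 14, 17, 18, 20, 26, 28, 34]
Append remaining from left: [36]. Merged: [4, 6, 12, 14, 17, 18, 20, 26, 28, 34, 36]

Final merged array: [4, 6, 12, 14, 17, 18, 20, 26, 28, 34, 36]
Total comparisons: 10

The merged array is [4, 6, 12, 14, 17, 18, 20, 26, 28, 34, 36], requiring 10 comparisons. The merge step runs in O(n) time where n is the total number of elements.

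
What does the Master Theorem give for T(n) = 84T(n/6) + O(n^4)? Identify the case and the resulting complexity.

Master Theorem for T(n) = 84T(n/6) + O(n^4):

a = 84, b = 6, c = 4
log_b(a) = log_6(84) = 2.4729

Case 3: c = 4 > log_6(84) = 2.4729
T(n) = O(n^4) = O(n^4)

For T(n) = 84T(n/6) + O(n^4): log_6(84) = 2.4729. This is Case 3 of the Master Theorem (c > log_b(a), work dominated by root), giving O(n^4).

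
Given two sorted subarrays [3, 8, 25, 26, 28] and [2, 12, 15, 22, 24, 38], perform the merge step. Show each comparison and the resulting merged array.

Merging process:

Compare 3 vs 2: take 2 from right. Merged: [2]
Compare 3 vs 12: take 3 from left. Merged: [2, 3]
Compare 8 vs 12: take 8 from left. Merged: [2, 3, 8]
Compare 25 vs 12: take 12 from right. Merged: [2, 3, 8, 12]
Compare 25 vs 15: take 15 from right. Merged: [2, 3, 8, 12, 15]
Compare 25 vs 22: take 22 from right. Merged: [2, 3, 8, 12, 15, 22]
Compare 25 vs 24: take 24 from right. Merged: [2, 3, 8, 12, 15, 22, 24]
Compare 25 vs 38: take 25 from left. Merged: [2, 3, 8, 12, 15, 22, 24, 25]
Compare 26 vs 38: take 26 from left. Merged: [2, 3, 8, 12, 15, 22, 24, 25, 26]
Compare 28 vs 38: take 28 from left. Merged: [2, 3, 8, 12, 15, 22, 24, 25, 26, 28]
Append remaining from right: [38]. Merged: [2, 3, 8, 12, 15, 22, 24, 25, 26, 28, 38]

Final merged array: [2, 3, 8, 12, 15, 22, 24, 25, 26, 28, 38]
Total comparisons: 10

The merged array is [2, 3, 8, 12, 15, 22, 24, 25, 26, 28, 38], requiring 10 comparisons. The merge step runs in O(n) time where n is the total number of elements.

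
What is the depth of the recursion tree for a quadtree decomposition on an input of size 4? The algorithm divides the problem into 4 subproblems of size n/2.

For divide and conquer with division factor 2:

Problem sizes at each level:
Level 0: 4
Level 1: 2
Level 2: 1

The root is level 0 and the size-1 base case is level 2 (the tree spans levels 0 through 2, i.e. 3 levels counting the root), so the depth is the number of divisions: log_2(4) = 2

The recursion tree depth is log_2(4) = 2. At each level, the problem size is divided by 2, so it takes 2 divisions to reduce to a base case of size 1. The algorithm makes 4 recursive calls at each level.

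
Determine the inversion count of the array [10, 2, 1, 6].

Finding inversions in [10, 2, 1, 6]:

(0, 1): arr[0]=10 > arr[1]=2
(0, 2): arr[0]=10 > arr[2]=1
(0, 3): arr[0]=10 > arr[3]=6
(1, 2): arr[1]=2 > arr[2]=1

Total inversions: 4

The array has 4 inversion(s): (0,1), (0,2), (0,3), (1,2). Each pair (i,j) satisfies i < j and arr[i] > arr[j].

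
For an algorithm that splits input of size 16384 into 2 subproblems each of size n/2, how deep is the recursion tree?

For divide and conquer with division factor 2:

Problem sizes at each level:
Level 0: 16384
Level 1: 8192
Level 2: 4096
Level 3: 2048
Level 4: 1024
Level 5: 512
Level 6: 256
Level 7: 128
Level 8: 64
Level 9: 32
Level 10: 16
Level 11: 8
Level 12: 4
Level 13: 2
Level 14: 1

The root is level 0 and the size-1 base case is level 14 (the tree spans levels 0 through 14, i.e. 15 levels counting the root), so the depth is the number of divisions: log_2(16384) = 14

The recursion tree depth is log_2(16384) = 14. At each level, the problem size is divided by 2, so it takes 14 divisions to reduce to a base case of size 1. The algorithm makes 2 recursive calls at each level.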